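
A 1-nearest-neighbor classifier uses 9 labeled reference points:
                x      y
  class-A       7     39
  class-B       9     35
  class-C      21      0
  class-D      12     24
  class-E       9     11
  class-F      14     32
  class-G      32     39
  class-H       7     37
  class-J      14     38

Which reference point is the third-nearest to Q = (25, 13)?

Since √ is increasing, it suffices to compare squared distances:
d²(Q, class-A) = (25−7)² + (13−39)² = 324 + 676 = 1000
d²(Q, class-B) = (25−9)² + (13−35)² = 256 + 484 = 740
d²(Q, class-C) = (25−21)² + (13−0)² = 16 + 169 = 185
d²(Q, class-D) = (25−12)² + (13−24)² = 169 + 121 = 290
d²(Q, class-E) = (25−9)² + (13−11)² = 256 + 4 = 260
d²(Q, class-F) = (25−14)² + (13−32)² = 121 + 361 = 482
d²(Q, class-G) = (25−32)² + (13−39)² = 49 + 676 = 725
d²(Q, class-H) = (25−7)² + (13−37)² = 324 + 576 = 900
d²(Q, class-J) = (25−14)² + (13−38)² = 121 + 625 = 746
Sorted ascending: class-C, class-E, class-D, class-F, … — the third-nearest is class-D.

class-D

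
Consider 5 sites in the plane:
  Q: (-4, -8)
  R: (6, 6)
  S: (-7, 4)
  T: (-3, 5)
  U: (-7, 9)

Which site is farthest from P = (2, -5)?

U

Since √ is increasing, it suffices to compare squared distances:
|PQ|² = (2−(-4))² + (-5−(-8))² = 36 + 9 = 45
|PR|² = (2−6)² + (-5−6)² = 16 + 121 = 137
|PS|² = (2−(-7))² + (-5−4)² = 81 + 81 = 162
|PT|² = (2−(-3))² + (-5−5)² = 25 + 100 = 125
|PU|² = (2−(-7))² + (-5−9)² = 81 + 196 = 277
The largest is to U.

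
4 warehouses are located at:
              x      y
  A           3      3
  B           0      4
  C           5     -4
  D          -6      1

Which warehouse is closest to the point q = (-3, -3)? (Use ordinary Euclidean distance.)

Since √ is increasing, it suffices to compare squared distances:
|qA|² = 36 + 36 = 72
|qB|² = 9 + 49 = 58
|qC|² = 64 + 1 = 65
|qD|² = 9 + 16 = 25
The smallest is to D, so q lies in the Voronoi region of D.

D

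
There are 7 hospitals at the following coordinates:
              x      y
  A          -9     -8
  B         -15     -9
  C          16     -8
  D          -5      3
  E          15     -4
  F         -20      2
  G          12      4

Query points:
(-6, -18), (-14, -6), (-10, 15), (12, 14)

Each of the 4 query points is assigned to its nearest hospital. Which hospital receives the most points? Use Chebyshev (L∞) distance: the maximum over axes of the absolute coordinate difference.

B

(-6, -18) — d to each: A:10, B:9, C:22, D:21, E:21, F:20, G:22 → nearest is B
(-14, -6) — d to each: A:5, B:3, C:30, D:9, E:29, F:8, G:26 → nearest is B
(-10, 15) — d to each: A:23, B:24, C:26, D:12, E:25, F:13, G:22 → nearest is D
(12, 14) — d to each: A:22, B:27, C:22, D:17, E:18, F:32, G:10 → nearest is G
Tally — B:2, D:1, G:1. B captures the most (2).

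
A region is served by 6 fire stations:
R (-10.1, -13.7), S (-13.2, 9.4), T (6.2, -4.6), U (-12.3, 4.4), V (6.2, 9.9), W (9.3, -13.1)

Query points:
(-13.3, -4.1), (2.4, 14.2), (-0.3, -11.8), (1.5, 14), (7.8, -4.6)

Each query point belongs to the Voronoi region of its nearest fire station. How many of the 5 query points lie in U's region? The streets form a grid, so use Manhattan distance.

(-13.3, -4.1) — d to each: R:12.8, S:13.6, T:20, U:9.5, V:33.5, W:31.6 → nearest is U
(2.4, 14.2) — d to each: R:40.4, S:20.4, T:22.6, U:24.5, V:8.1, W:34.2 → nearest is V
(-0.3, -11.8) — d to each: R:11.7, S:34.1, T:13.7, U:28.2, V:28.2, W:10.9 → nearest is W
(1.5, 14) — d to each: R:39.3, S:19.3, T:23.3, U:23.4, V:8.8, W:34.9 → nearest is V
(7.8, -4.6) — d to each: R:27, S:35, T:1.6, U:29.1, V:16.1, W:10 → nearest is T
1 of the 5 points has U as nearest.

1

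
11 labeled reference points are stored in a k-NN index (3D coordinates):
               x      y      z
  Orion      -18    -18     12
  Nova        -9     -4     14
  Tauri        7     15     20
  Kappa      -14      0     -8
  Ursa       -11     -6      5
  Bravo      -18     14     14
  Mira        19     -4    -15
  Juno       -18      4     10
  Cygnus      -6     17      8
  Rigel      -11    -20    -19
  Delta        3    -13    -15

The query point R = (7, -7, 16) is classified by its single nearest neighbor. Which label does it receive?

Squared Euclidean distances:
d²(R, Orion) = (7−(-18))² + (-7−(-18))² + (16−12)² = 625 + 121 + 16 = 762
d²(R, Nova) = (7−(-9))² + (-7−(-4))² + (16−14)² = 256 + 9 + 4 = 269
d²(R, Tauri) = (7−7)² + (-7−15)² + (16−20)² = 0 + 484 + 16 = 500
d²(R, Kappa) = (7−(-14))² + (-7−0)² + (16−(-8))² = 441 + 49 + 576 = 1066
d²(R, Ursa) = (7−(-11))² + (-7−(-6))² + (16−5)² = 324 + 1 + 121 = 446
d²(R, Bravo) = (7−(-18))² + (-7−14)² + (16−14)² = 625 + 441 + 4 = 1070
d²(R, Mira) = (7−19)² + (-7−(-4))² + (16−(-15))² = 144 + 9 + 961 = 1114
d²(R, Juno) = (7−(-18))² + (-7−4)² + (16−10)² = 625 + 121 + 36 = 782
d²(R, Cygnus) = (7−(-6))² + (-7−17)² + (16−8)² = 169 + 576 + 64 = 809
d²(R, Rigel) = (7−(-11))² + (-7−(-20))² + (16−(-19))² = 324 + 169 + 1225 = 1718
d²(R, Delta) = (7−3)² + (-7−(-13))² + (16−(-15))² = 16 + 36 + 961 = 1013
Nova is nearest.

Nova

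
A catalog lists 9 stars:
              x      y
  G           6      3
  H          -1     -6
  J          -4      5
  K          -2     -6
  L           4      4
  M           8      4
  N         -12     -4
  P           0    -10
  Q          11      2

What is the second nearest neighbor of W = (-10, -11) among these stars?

Since √ is increasing, it suffices to compare squared distances:
|WG|² = (-10−6)² + (-11−3)² = 256 + 196 = 452
|WH|² = (-10−(-1))² + (-11−(-6))² = 81 + 25 = 106
|WJ|² = (-10−(-4))² + (-11−5)² = 36 + 256 = 292
|WK|² = (-10−(-2))² + (-11−(-6))² = 64 + 25 = 89
|WL|² = (-10−4)² + (-11−4)² = 196 + 225 = 421
|WM|² = (-10−8)² + (-11−4)² = 324 + 225 = 549
|WN|² = (-10−(-12))² + (-11−(-4))² = 4 + 49 = 53
|WP|² = (-10−0)² + (-11−(-10))² = 100 + 1 = 101
|WQ|² = (-10−11)² + (-11−2)² = 441 + 169 = 610
Sorted ascending: N, K, P, … — the second-nearest is K.

K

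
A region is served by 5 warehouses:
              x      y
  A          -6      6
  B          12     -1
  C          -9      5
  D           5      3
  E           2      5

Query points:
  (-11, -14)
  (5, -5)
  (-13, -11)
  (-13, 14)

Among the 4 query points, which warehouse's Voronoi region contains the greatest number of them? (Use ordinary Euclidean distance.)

(-11, -14) — d² to each: A:425, B:698, C:365, D:545, E:530 → nearest is C
(5, -5) — d² to each: A:242, B:65, C:296, D:64, E:109 → nearest is D
(-13, -11) — d² to each: A:338, B:725, C:272, D:520, E:481 → nearest is C
(-13, 14) — d² to each: A:113, B:850, C:97, D:445, E:306 → nearest is C
Tally — C:3, D:1. C captures the most (3).

C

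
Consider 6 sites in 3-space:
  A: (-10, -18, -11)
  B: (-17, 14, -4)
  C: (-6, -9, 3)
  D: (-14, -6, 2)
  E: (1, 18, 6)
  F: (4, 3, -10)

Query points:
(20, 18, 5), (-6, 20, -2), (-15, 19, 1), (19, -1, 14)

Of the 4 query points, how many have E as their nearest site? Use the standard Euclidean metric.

(20, 18, 5) — d² to each: A:2452, B:1466, C:1409, D:1741, E:362, F:706 → nearest is E
(-6, 20, -2) — d² to each: A:1541, B:161, C:866, D:756, E:117, F:453 → nearest is E
(-15, 19, 1) — d² to each: A:1538, B:54, C:869, D:627, E:282, F:738 → nearest is B
(19, -1, 14) — d² to each: A:1755, B:1845, C:810, D:1258, E:749, F:817 → nearest is E
3 of the 4 points have E as nearest.

3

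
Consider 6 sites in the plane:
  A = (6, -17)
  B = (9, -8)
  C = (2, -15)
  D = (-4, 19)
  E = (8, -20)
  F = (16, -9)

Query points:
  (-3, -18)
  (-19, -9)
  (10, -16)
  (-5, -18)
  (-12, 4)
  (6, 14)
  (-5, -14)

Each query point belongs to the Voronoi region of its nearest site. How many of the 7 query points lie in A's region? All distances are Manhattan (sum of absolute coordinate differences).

(-3, -18) — d to each: A:10, B:22, C:8, D:38, E:13, F:28 → nearest is C
(-19, -9) — d to each: A:33, B:29, C:27, D:43, E:38, F:35 → nearest is C
(10, -16) — d to each: A:5, B:9, C:9, D:49, E:6, F:13 → nearest is A
(-5, -18) — d to each: A:12, B:24, C:10, D:38, E:15, F:30 → nearest is C
(-12, 4) — d to each: A:39, B:33, C:33, D:23, E:44, F:41 → nearest is D
(6, 14) — d to each: A:31, B:25, C:33, D:15, E:36, F:33 → nearest is D
(-5, -14) — d to each: A:14, B:20, C:8, D:34, E:19, F:26 → nearest is C
1 of the 7 points has A as nearest.

1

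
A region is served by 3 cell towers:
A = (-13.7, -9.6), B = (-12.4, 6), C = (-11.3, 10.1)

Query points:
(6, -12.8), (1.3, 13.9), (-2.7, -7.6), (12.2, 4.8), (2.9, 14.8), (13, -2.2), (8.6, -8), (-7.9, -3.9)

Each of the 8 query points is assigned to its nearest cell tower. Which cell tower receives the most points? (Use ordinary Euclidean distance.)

A

(6, -12.8) — d² to each: A:398.33, B:692, C:823.7 → nearest is A
(1.3, 13.9) — d² to each: A:777.25, B:250.1, C:173.2 → nearest is C
(-2.7, -7.6) — d² to each: A:125, B:279.05, C:387.25 → nearest is A
(12.2, 4.8) — d² to each: A:878.17, B:606.6, C:580.34 → nearest is C
(2.9, 14.8) — d² to each: A:870.92, B:311.53, C:223.73 → nearest is C
(13, -2.2) — d² to each: A:767.65, B:712.4, C:741.78 → nearest is B
(8.6, -8) — d² to each: A:499.85, B:637, C:723.62 → nearest is A
(-7.9, -3.9) — d² to each: A:66.13, B:118.26, C:207.56 → nearest is A
Tally — A:4, B:1, C:3. A captures the most (4).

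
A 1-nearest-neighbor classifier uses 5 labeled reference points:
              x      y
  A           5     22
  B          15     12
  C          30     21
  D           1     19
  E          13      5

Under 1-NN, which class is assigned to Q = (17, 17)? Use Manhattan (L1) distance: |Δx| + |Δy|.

d(Q,A) = |17−5| + |17−22| = 12 + 5 = 17
d(Q,B) = |17−15| + |17−12| = 2 + 5 = 7
d(Q,C) = |17−30| + |17−21| = 13 + 4 = 17
d(Q,D) = |17−1| + |17−19| = 16 + 2 = 18
d(Q,E) = |17−13| + |17−5| = 4 + 12 = 16
B is nearest.

B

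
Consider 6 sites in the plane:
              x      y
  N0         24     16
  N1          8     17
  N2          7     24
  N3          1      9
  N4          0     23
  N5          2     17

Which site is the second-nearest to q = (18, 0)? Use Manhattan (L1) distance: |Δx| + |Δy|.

N3

d(q,N0) = |18−24| + |0−16| = 6 + 16 = 22
d(q,N1) = |18−8| + |0−17| = 10 + 17 = 27
d(q,N2) = |18−7| + |0−24| = 11 + 24 = 35
d(q,N3) = |18−1| + |0−9| = 17 + 9 = 26
d(q,N4) = |18−0| + |0−23| = 18 + 23 = 41
d(q,N5) = |18−2| + |0−17| = 16 + 17 = 33
Sorted ascending: N0, N3, N1, … — the second-nearest is N3.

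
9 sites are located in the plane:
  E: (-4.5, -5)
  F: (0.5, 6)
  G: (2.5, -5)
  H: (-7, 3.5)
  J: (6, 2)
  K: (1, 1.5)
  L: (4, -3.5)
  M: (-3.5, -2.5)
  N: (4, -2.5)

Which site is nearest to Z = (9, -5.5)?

L

Compare squared distances (the ordering matches that of the actual distances):
|ZE|² = 182.25 + 0.25 = 182.5
|ZF|² = 72.25 + 132.25 = 204.5
|ZG|² = 42.25 + 0.25 = 42.5
|ZH|² = 256 + 81 = 337
|ZJ|² = 9 + 56.25 = 65.25
|ZK|² = 64 + 49 = 113
|ZL|² = 25 + 4 = 29
|ZM|² = 156.25 + 9 = 165.25
|ZN|² = 25 + 9 = 34
L is nearest.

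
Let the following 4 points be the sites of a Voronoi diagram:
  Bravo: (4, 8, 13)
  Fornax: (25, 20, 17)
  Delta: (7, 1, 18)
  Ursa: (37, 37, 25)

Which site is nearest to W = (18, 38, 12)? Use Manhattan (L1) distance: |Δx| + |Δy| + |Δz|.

Fornax

d(W, Bravo) = |18−4| + |38−8| + |12−13| = 14 + 30 + 1 = 45
d(W, Fornax) = |18−25| + |38−20| + |12−17| = 7 + 18 + 5 = 30
d(W, Delta) = |18−7| + |38−1| + |12−18| = 11 + 37 + 6 = 54
d(W, Ursa) = |18−37| + |38−37| + |12−25| = 19 + 1 + 13 = 33
Fornax is nearest.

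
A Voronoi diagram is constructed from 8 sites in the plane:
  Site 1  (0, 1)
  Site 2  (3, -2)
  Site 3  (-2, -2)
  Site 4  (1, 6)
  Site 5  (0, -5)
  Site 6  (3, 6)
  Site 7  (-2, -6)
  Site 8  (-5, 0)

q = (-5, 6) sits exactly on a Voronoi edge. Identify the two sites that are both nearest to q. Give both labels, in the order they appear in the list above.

Site 4 and Site 8

Squared distances from q to each site:
d²(q, Site 1) = 25 + 25 = 50
d²(q, Site 2) = 64 + 64 = 128
d²(q, Site 3) = 9 + 64 = 73
d²(q, Site 4) = 36 + 0 = 36
d²(q, Site 5) = 25 + 121 = 146
d²(q, Site 6) = 64 + 0 = 64
d²(q, Site 7) = 9 + 144 = 153
d²(q, Site 8) = 0 + 36 = 36
q is equidistant from Site 4 and Site 8 (both at squared distance 36), and every other site is strictly farther — so q lies on the Site 4–Site 8 Voronoi edge.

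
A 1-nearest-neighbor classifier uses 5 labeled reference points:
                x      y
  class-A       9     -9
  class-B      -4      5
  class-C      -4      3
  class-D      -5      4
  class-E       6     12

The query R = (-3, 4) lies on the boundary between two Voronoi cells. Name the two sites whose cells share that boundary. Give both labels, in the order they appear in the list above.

class-B and class-C

Squared distances from R to each site:
d²(R, class-A) = (-3−9)² + (4−(-9))² = 144 + 169 = 313
d²(R, class-B) = (-3−(-4))² + (4−5)² = 1 + 1 = 2
d²(R, class-C) = (-3−(-4))² + (4−3)² = 1 + 1 = 2
d²(R, class-D) = (-3−(-5))² + (4−4)² = 4 + 0 = 4
d²(R, class-E) = (-3−6)² + (4−12)² = 81 + 64 = 145
R is equidistant from class-B and class-C (both at squared distance 2), and every other site is strictly farther — so R lies on the class-B–class-C Voronoi edge.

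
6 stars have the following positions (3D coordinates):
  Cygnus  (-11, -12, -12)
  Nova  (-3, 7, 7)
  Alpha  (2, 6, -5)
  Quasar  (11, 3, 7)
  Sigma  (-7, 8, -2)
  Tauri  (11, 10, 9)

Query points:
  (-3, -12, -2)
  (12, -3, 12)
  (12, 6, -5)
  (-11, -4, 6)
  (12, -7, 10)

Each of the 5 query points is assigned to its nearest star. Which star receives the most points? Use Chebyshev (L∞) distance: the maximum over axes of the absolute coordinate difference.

Quasar

(-3, -12, -2) — d to each: Cygnus:10, Nova:19, Alpha:18, Quasar:15, Sigma:20, Tauri:22 → nearest is Cygnus
(12, -3, 12) — d to each: Cygnus:24, Nova:15, Alpha:17, Quasar:6, Sigma:19, Tauri:13 → nearest is Quasar
(12, 6, -5) — d to each: Cygnus:23, Nova:15, Alpha:10, Quasar:12, Sigma:19, Tauri:14 → nearest is Alpha
(-11, -4, 6) — d to each: Cygnus:18, Nova:11, Alpha:13, Quasar:22, Sigma:12, Tauri:22 → nearest is Nova
(12, -7, 10) — d to each: Cygnus:23, Nova:15, Alpha:15, Quasar:10, Sigma:19, Tauri:17 → nearest is Quasar
Tally — Cygnus:1, Nova:1, Alpha:1, Quasar:2. Quasar captures the most (2).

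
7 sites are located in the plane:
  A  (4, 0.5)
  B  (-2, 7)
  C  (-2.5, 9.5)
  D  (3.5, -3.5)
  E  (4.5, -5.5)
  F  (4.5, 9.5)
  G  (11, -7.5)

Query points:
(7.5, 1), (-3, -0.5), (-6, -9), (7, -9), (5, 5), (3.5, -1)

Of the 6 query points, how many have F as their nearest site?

(7.5, 1) — d² to each: A:12.5, B:126.25, C:172.25, D:36.25, E:51.25, F:81.25, G:84.5 → nearest is A
(-3, -0.5) — d² to each: A:50, B:57.25, C:100.25, D:51.25, E:81.25, F:156.25, G:245 → nearest is A
(-6, -9) — d² to each: A:190.25, B:272, C:354.5, D:120.5, E:122.5, F:452.5, G:291.25 → nearest is D
(7, -9) — d² to each: A:99.25, B:337, C:432.5, D:42.5, E:18.5, F:348.5, G:18.25 → nearest is G
(5, 5) — d² to each: A:21.25, B:53, C:76.5, D:74.5, E:110.5, F:20.5, G:192.25 → nearest is F
(3.5, -1) — d² to each: A:2.5, B:94.25, C:146.25, D:6.25, E:21.25, F:111.25, G:98.5 → nearest is A
1 of the 6 points has F as nearest.

1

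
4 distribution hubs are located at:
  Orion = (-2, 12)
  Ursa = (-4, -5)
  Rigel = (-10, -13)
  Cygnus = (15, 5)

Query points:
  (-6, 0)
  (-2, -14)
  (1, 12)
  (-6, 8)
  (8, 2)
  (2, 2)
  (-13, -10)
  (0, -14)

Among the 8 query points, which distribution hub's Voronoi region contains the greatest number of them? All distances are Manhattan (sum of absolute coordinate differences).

(-6, 0) — d to each: Orion:16, Ursa:7, Rigel:17, Cygnus:26 → nearest is Ursa
(-2, -14) — d to each: Orion:26, Ursa:11, Rigel:9, Cygnus:36 → nearest is Rigel
(1, 12) — d to each: Orion:3, Ursa:22, Rigel:36, Cygnus:21 → nearest is Orion
(-6, 8) — d to each: Orion:8, Ursa:15, Rigel:25, Cygnus:24 → nearest is Orion
(8, 2) — d to each: Orion:20, Ursa:19, Rigel:33, Cygnus:10 → nearest is Cygnus
(2, 2) — d to each: Orion:14, Ursa:13, Rigel:27, Cygnus:16 → nearest is Ursa
(-13, -10) — d to each: Orion:33, Ursa:14, Rigel:6, Cygnus:43 → nearest is Rigel
(0, -14) — d to each: Orion:28, Ursa:13, Rigel:11, Cygnus:34 → nearest is Rigel
Tally — Orion:2, Ursa:2, Rigel:3, Cygnus:1. Rigel captures the most (3).

Rigel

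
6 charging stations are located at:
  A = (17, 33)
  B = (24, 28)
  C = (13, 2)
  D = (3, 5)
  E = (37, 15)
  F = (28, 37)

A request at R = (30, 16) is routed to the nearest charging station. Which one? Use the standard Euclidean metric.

Since √ is increasing, it suffices to compare squared distances:
|RA|² = (30−17)² + (16−33)² = 169 + 289 = 458
|RB|² = (30−24)² + (16−28)² = 36 + 144 = 180
|RC|² = (30−13)² + (16−2)² = 289 + 196 = 485
|RD|² = (30−3)² + (16−5)² = 729 + 121 = 850
|RE|² = (30−37)² + (16−15)² = 49 + 1 = 50
|RF|² = (30−28)² + (16−37)² = 4 + 441 = 445
E is nearest.

E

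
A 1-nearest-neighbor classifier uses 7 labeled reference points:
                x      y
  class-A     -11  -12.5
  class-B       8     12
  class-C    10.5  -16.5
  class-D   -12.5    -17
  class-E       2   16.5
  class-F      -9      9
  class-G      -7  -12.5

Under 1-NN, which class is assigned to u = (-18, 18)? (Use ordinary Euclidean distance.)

class-F

Compare squared distances (the ordering matches that of the actual distances):
d²(u, class-A) = (-18−(-11))² + (18−(-12.5))² = 49 + 930.25 = 979.25
d²(u, class-B) = (-18−8)² + (18−12)² = 676 + 36 = 712
d²(u, class-C) = (-18−10.5)² + (18−(-16.5))² = 812.25 + 1190.25 = 2002.5
d²(u, class-D) = (-18−(-12.5))² + (18−(-17))² = 30.25 + 1225 = 1255.25
d²(u, class-E) = (-18−2)² + (18−16.5)² = 400 + 2.25 = 402.25
d²(u, class-F) = (-18−(-9))² + (18−9)² = 81 + 81 = 162
d²(u, class-G) = (-18−(-7))² + (18−(-12.5))² = 121 + 930.25 = 1051.25
class-F is nearest.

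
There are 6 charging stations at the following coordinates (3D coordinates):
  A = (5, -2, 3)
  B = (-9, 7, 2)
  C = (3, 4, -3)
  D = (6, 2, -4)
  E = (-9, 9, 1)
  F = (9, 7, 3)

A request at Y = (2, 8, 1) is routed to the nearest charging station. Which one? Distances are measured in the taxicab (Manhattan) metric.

d(Y,A) = |2−5| + |8−(-2)| + |1−3| = 3 + 10 + 2 = 15
d(Y,B) = |2−(-9)| + |8−7| + |1−2| = 11 + 1 + 1 = 13
d(Y,C) = |2−3| + |8−4| + |1−(-3)| = 1 + 4 + 4 = 9
d(Y,D) = |2−6| + |8−2| + |1−(-4)| = 4 + 6 + 5 = 15
d(Y,E) = |2−(-9)| + |8−9| + |1−1| = 11 + 1 + 0 = 12
d(Y,F) = |2−9| + |8−7| + |1−3| = 7 + 1 + 2 = 10
Minimum is at C.

C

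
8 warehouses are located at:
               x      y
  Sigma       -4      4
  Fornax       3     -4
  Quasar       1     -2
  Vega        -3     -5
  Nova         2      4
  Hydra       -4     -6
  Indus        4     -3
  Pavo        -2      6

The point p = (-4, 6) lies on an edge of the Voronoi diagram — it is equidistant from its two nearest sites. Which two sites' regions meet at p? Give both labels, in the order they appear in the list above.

Squared distances from p to each site:
d²(p, Sigma) = (-4−(-4))² + (6−4)² = 0 + 4 = 4
d²(p, Fornax) = (-4−3)² + (6−(-4))² = 49 + 100 = 149
d²(p, Quasar) = (-4−1)² + (6−(-2))² = 25 + 64 = 89
d²(p, Vega) = (-4−(-3))² + (6−(-5))² = 1 + 121 = 122
d²(p, Nova) = (-4−2)² + (6−4)² = 36 + 4 = 40
d²(p, Hydra) = (-4−(-4))² + (6−(-6))² = 0 + 144 = 144
d²(p, Indus) = (-4−4)² + (6−(-3))² = 64 + 81 = 145
d²(p, Pavo) = (-4−(-2))² + (6−6)² = 4 + 0 = 4
p is equidistant from Sigma and Pavo (both at squared distance 4), and every other site is strictly farther — so p lies on the Sigma–Pavo Voronoi edge.

Sigma and Pavo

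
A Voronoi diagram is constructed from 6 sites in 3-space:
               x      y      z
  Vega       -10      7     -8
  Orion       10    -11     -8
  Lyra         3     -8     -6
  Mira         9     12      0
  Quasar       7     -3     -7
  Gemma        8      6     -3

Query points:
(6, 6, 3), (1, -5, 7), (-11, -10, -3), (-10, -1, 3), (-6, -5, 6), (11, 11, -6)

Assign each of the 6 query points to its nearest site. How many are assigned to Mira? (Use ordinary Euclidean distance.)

(6, 6, 3) — d² to each: Vega:378, Orion:426, Lyra:286, Mira:54, Quasar:182, Gemma:40 → nearest is Gemma
(1, -5, 7) — d² to each: Vega:490, Orion:342, Lyra:182, Mira:402, Quasar:236, Gemma:270 → nearest is Lyra
(-11, -10, -3) — d² to each: Vega:315, Orion:467, Lyra:209, Mira:893, Quasar:389, Gemma:617 → nearest is Lyra
(-10, -1, 3) — d² to each: Vega:185, Orion:621, Lyra:299, Mira:539, Quasar:393, Gemma:409 → nearest is Vega
(-6, -5, 6) — d² to each: Vega:356, Orion:488, Lyra:234, Mira:550, Quasar:342, Gemma:398 → nearest is Lyra
(11, 11, -6) — d² to each: Vega:461, Orion:489, Lyra:425, Mira:41, Quasar:213, Gemma:43 → nearest is Mira
1 of the 6 points has Mira as nearest.

1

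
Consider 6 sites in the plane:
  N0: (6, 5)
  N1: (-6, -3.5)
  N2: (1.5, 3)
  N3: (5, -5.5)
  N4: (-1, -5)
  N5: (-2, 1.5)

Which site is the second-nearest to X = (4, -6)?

N4

Since √ is increasing, it suffices to compare squared distances:
|XN0|² = (4−6)² + (-6−5)² = 4 + 121 = 125
|XN1|² = (4−(-6))² + (-6−(-3.5))² = 100 + 6.25 = 106.25
|XN2|² = (4−1.5)² + (-6−3)² = 6.25 + 81 = 87.25
|XN3|² = (4−5)² + (-6−(-5.5))² = 1 + 0.25 = 1.25
|XN4|² = (4−(-1))² + (-6−(-5))² = 25 + 1 = 26
|XN5|² = (4−(-2))² + (-6−1.5)² = 36 + 56.25 = 92.25
Sorted ascending: N3, N4, N2, … — the second-nearest is N4.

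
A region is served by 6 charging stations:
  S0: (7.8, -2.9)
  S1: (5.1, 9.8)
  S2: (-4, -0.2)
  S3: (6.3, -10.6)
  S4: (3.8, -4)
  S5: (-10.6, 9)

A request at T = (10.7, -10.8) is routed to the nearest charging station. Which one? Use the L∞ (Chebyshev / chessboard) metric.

d(T,S0) = max(2.9, 7.9) = 7.9
d(T,S1) = max(5.6, 20.6) = 20.6
d(T,S2) = max(14.7, 10.6) = 14.7
d(T,S3) = max(4.4, 0.2) = 4.4
d(T,S4) = max(6.9, 6.8) = 6.9
d(T,S5) = max(21.3, 19.8) = 21.3
Minimum is at S3.

S3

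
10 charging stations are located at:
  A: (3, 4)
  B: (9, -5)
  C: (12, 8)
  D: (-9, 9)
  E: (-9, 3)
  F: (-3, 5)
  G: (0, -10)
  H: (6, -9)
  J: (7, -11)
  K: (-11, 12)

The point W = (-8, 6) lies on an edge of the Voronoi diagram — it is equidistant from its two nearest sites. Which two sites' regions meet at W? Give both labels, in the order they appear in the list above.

Squared distances from W to each site:
|WA|² = 121 + 4 = 125
|WB|² = 289 + 121 = 410
|WC|² = 400 + 4 = 404
|WD|² = 1 + 9 = 10
|WE|² = 1 + 9 = 10
|WF|² = 25 + 1 = 26
|WG|² = 64 + 256 = 320
|WH|² = 196 + 225 = 421
|WJ|² = 225 + 289 = 514
|WK|² = 9 + 36 = 45
W is equidistant from D and E (both at squared distance 10), and every other site is strictly farther — so W lies on the D–E Voronoi edge.

D and E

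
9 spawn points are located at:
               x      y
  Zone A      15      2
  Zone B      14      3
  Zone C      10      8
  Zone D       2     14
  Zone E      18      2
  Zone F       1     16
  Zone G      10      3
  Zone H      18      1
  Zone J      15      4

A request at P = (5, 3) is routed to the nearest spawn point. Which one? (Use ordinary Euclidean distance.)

Zone G

Squared Euclidean distances:
d²(P, Zone A) = 100 + 1 = 101
d²(P, Zone B) = 81 + 0 = 81
d²(P, Zone C) = 25 + 25 = 50
d²(P, Zone D) = 9 + 121 = 130
d²(P, Zone E) = 169 + 1 = 170
d²(P, Zone F) = 16 + 169 = 185
d²(P, Zone G) = 25 + 0 = 25
d²(P, Zone H) = 169 + 4 = 173
d²(P, Zone J) = 100 + 1 = 101
The smallest is to Zone G, so P lies in the Voronoi region of Zone G.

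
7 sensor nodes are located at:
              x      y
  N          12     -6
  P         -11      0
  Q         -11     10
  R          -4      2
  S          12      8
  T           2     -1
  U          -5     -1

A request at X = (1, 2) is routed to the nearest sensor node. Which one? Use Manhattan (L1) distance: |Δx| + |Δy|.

d(X,N) = |1−12| + |2−(-6)| = 11 + 8 = 19
d(X,P) = |1−(-11)| + |2−0| = 12 + 2 = 14
d(X,Q) = |1−(-11)| + |2−10| = 12 + 8 = 20
d(X,R) = |1−(-4)| + |2−2| = 5 + 0 = 5
d(X,S) = |1−12| + |2−8| = 11 + 6 = 17
d(X,T) = |1−2| + |2−(-1)| = 1 + 3 = 4
d(X,U) = |1−(-5)| + |2−(-1)| = 6 + 3 = 9
Minimum is at T.

T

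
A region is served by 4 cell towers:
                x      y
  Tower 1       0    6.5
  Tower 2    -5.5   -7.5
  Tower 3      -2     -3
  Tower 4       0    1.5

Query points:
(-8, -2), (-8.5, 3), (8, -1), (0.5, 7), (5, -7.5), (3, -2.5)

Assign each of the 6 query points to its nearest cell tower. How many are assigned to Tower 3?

(-8, -2) — d² to each: Tower 1:136.25, Tower 2:36.5, Tower 3:37, Tower 4:76.25 → nearest is Tower 2
(-8.5, 3) — d² to each: Tower 1:84.5, Tower 2:119.25, Tower 3:78.25, Tower 4:74.5 → nearest is Tower 4
(8, -1) — d² to each: Tower 1:120.25, Tower 2:224.5, Tower 3:104, Tower 4:70.25 → nearest is Tower 4
(0.5, 7) — d² to each: Tower 1:0.5, Tower 2:246.25, Tower 3:106.25, Tower 4:30.5 → nearest is Tower 1
(5, -7.5) — d² to each: Tower 1:221, Tower 2:110.25, Tower 3:69.25, Tower 4:106 → nearest is Tower 3
(3, -2.5) — d² to each: Tower 1:90, Tower 2:97.25, Tower 3:25.25, Tower 4:25 → nearest is Tower 4
1 of the 6 points has Tower 3 as nearest.

1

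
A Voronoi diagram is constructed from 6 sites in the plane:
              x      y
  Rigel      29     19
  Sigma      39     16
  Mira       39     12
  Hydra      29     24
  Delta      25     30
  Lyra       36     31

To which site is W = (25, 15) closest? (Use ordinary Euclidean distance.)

Compare squared distances (the ordering matches that of the actual distances):
d²(W, Rigel) = 16 + 16 = 32
d²(W, Sigma) = 196 + 1 = 197
d²(W, Mira) = 196 + 9 = 205
d²(W, Hydra) = 16 + 81 = 97
d²(W, Delta) = 0 + 225 = 225
d²(W, Lyra) = 121 + 256 = 377
Rigel is nearest.

Rigel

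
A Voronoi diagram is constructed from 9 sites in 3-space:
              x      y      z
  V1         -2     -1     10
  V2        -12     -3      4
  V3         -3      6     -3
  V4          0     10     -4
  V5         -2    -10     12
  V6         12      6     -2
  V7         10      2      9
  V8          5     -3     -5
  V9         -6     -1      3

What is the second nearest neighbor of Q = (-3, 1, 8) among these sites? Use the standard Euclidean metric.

Compare squared distances (the ordering matches that of the actual distances):
|QV1|² = (-3−(-2))² + (1−(-1))² + (8−10)² = 1 + 4 + 4 = 9
|QV2|² = (-3−(-12))² + (1−(-3))² + (8−4)² = 81 + 16 + 16 = 113
|QV3|² = (-3−(-3))² + (1−6)² + (8−(-3))² = 0 + 25 + 121 = 146
|QV4|² = (-3−0)² + (1−10)² + (8−(-4))² = 9 + 81 + 144 = 234
|QV5|² = (-3−(-2))² + (1−(-10))² + (8−12)² = 1 + 121 + 16 = 138
|QV6|² = (-3−12)² + (1−6)² + (8−(-2))² = 225 + 25 + 100 = 350
|QV7|² = (-3−10)² + (1−2)² + (8−9)² = 169 + 1 + 1 = 171
|QV8|² = (-3−5)² + (1−(-3))² + (8−(-5))² = 64 + 16 + 169 = 249
|QV9|² = (-3−(-6))² + (1−(-1))² + (8−3)² = 9 + 4 + 25 = 38
Sorted ascending: V1, V9, V2, … — the second-nearest is V9.

V9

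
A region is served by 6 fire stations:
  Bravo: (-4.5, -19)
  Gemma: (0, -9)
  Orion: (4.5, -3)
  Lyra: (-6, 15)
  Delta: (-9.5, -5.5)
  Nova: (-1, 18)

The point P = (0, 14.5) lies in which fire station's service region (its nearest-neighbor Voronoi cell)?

Nova

Squared Euclidean distances:
d²(P, Bravo) = (0−(-4.5))² + (14.5−(-19))² = 20.25 + 1122.25 = 1142.5
d²(P, Gemma) = (0−0)² + (14.5−(-9))² = 0 + 552.25 = 552.25
d²(P, Orion) = (0−4.5)² + (14.5−(-3))² = 20.25 + 306.25 = 326.5
d²(P, Lyra) = (0−(-6))² + (14.5−15)² = 36 + 0.25 = 36.25
d²(P, Delta) = (0−(-9.5))² + (14.5−(-5.5))² = 90.25 + 400 = 490.25
d²(P, Nova) = (0−(-1))² + (14.5−18)² = 1 + 12.25 = 13.25
Nova is nearest.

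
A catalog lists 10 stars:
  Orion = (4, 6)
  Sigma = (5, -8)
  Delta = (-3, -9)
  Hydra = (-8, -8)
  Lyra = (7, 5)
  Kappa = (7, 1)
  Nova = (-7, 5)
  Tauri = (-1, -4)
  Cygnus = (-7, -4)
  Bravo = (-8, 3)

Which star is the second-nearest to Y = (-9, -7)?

Compare squared distances (the ordering matches that of the actual distances):
d²(Y, Orion) = (-9−4)² + (-7−6)² = 169 + 169 = 338
d²(Y, Sigma) = (-9−5)² + (-7−(-8))² = 196 + 1 = 197
d²(Y, Delta) = (-9−(-3))² + (-7−(-9))² = 36 + 4 = 40
d²(Y, Hydra) = (-9−(-8))² + (-7−(-8))² = 1 + 1 = 2
d²(Y, Lyra) = (-9−7)² + (-7−5)² = 256 + 144 = 400
d²(Y, Kappa) = (-9−7)² + (-7−1)² = 256 + 64 = 320
d²(Y, Nova) = (-9−(-7))² + (-7−5)² = 4 + 144 = 148
d²(Y, Tauri) = (-9−(-1))² + (-7−(-4))² = 64 + 9 = 73
d²(Y, Cygnus) = (-9−(-7))² + (-7−(-4))² = 4 + 9 = 13
d²(Y, Bravo) = (-9−(-8))² + (-7−3)² = 1 + 100 = 101
Sorted ascending: Hydra, Cygnus, Delta, … — the second-nearest is Cygnus.

Cygnus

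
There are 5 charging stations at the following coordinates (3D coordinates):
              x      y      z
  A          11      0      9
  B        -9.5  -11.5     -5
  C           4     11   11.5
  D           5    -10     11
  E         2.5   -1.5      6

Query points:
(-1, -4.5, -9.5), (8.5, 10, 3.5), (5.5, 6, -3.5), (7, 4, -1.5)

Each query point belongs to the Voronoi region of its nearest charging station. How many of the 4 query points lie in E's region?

(-1, -4.5, -9.5) — d² to each: A:506.5, B:141.5, C:706.25, D:486.5, E:261.5 → nearest is B
(8.5, 10, 3.5) — d² to each: A:136.5, B:858.5, C:85.25, D:468.5, E:174.5 → nearest is C
(5.5, 6, -3.5) — d² to each: A:222.5, B:533.5, C:252.25, D:466.5, E:155.5 → nearest is E
(7, 4, -1.5) — d² to each: A:142.25, B:524.75, C:227, D:356.25, E:106.75 → nearest is E
2 of the 4 points have E as nearest.

2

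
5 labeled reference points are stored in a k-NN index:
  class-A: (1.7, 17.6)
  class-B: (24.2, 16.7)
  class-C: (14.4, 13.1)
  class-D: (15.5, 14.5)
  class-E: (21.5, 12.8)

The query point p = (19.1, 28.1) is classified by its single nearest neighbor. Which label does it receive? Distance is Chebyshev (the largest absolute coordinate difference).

d(p, class-A) = max(17.4, 10.5) = 17.4
d(p, class-B) = max(5.1, 11.4) = 11.4
d(p, class-C) = max(4.7, 15) = 15
d(p, class-D) = max(3.6, 13.6) = 13.6
d(p, class-E) = max(2.4, 15.3) = 15.3
The smallest is to class-B, so p lies in the Voronoi region of class-B.

class-B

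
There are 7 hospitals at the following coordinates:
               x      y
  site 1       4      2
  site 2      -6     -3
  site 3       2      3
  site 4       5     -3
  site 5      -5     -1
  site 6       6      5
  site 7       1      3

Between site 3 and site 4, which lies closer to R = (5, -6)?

Compare squared distances:
d²(R, site 3) = (5−2)² + (-6−3)² = 9 + 81 = 90
d²(R, site 4) = (5−5)² + (-6−(-3))² = 0 + 9 = 9
90 > 9, so site 4 is closer.

site 4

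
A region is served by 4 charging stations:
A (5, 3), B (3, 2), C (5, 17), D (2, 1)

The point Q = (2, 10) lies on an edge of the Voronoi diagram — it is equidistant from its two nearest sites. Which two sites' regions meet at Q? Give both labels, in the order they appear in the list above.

Squared distances from Q to each site:
|QA|² = (2−5)² + (10−3)² = 9 + 49 = 58
|QB|² = (2−3)² + (10−2)² = 1 + 64 = 65
|QC|² = (2−5)² + (10−17)² = 9 + 49 = 58
|QD|² = (2−2)² + (10−1)² = 0 + 81 = 81
Q is equidistant from A and C (both at squared distance 58), and every other site is strictly farther — so Q lies on the A–C Voronoi edge.

A and C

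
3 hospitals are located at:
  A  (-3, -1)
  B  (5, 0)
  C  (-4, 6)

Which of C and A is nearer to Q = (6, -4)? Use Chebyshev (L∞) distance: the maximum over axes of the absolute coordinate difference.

A

d(Q,C) = max(10, 10) = 10
d(Q,A) = max(9, 3) = 9
10 > 9, so A is closer.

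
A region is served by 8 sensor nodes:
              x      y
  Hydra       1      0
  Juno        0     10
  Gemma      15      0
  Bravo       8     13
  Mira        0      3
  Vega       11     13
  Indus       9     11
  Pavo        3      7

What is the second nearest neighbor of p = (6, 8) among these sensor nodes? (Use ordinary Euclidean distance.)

Squared Euclidean distances:
d²(p, Hydra) = 25 + 64 = 89
d²(p, Juno) = 36 + 4 = 40
d²(p, Gemma) = 81 + 64 = 145
d²(p, Bravo) = 4 + 25 = 29
d²(p, Mira) = 36 + 25 = 61
d²(p, Vega) = 25 + 25 = 50
d²(p, Indus) = 9 + 9 = 18
d²(p, Pavo) = 9 + 1 = 10
Sorted ascending: Pavo, Indus, Bravo, … — the second-nearest is Indus.

Indus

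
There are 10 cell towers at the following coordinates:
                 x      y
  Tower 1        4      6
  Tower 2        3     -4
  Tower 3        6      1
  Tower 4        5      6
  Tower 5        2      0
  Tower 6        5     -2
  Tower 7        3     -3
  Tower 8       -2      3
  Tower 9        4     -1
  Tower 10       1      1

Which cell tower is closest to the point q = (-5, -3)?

Tower 8

Compare squared distances (the ordering matches that of the actual distances):
d²(q, Tower 1) = (-5−4)² + (-3−6)² = 81 + 81 = 162
d²(q, Tower 2) = (-5−3)² + (-3−(-4))² = 64 + 1 = 65
d²(q, Tower 3) = (-5−6)² + (-3−1)² = 121 + 16 = 137
d²(q, Tower 4) = (-5−5)² + (-3−6)² = 100 + 81 = 181
d²(q, Tower 5) = (-5−2)² + (-3−0)² = 49 + 9 = 58
d²(q, Tower 6) = (-5−5)² + (-3−(-2))² = 100 + 1 = 101
d²(q, Tower 7) = (-5−3)² + (-3−(-3))² = 64 + 0 = 64
d²(q, Tower 8) = (-5−(-2))² + (-3−3)² = 9 + 36 = 45
d²(q, Tower 9) = (-5−4)² + (-3−(-1))² = 81 + 4 = 85
d²(q, Tower 10) = (-5−1)² + (-3−1)² = 36 + 16 = 52
Minimum is at Tower 8.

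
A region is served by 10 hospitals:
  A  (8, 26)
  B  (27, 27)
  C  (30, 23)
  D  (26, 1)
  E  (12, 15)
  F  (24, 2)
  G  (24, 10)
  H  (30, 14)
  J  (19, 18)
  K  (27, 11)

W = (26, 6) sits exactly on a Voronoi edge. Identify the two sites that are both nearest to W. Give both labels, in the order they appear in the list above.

F and G

Squared distances from W to each site:
|WA|² = (26−8)² + (6−26)² = 324 + 400 = 724
|WB|² = (26−27)² + (6−27)² = 1 + 441 = 442
|WC|² = (26−30)² + (6−23)² = 16 + 289 = 305
|WD|² = (26−26)² + (6−1)² = 0 + 25 = 25
|WE|² = (26−12)² + (6−15)² = 196 + 81 = 277
|WF|² = (26−24)² + (6−2)² = 4 + 16 = 20
|WG|² = (26−24)² + (6−10)² = 4 + 16 = 20
|WH|² = (26−30)² + (6−14)² = 16 + 64 = 80
|WJ|² = (26−19)² + (6−18)² = 49 + 144 = 193
|WK|² = (26−27)² + (6−11)² = 1 + 25 = 26
W is equidistant from F and G (both at squared distance 20), and every other site is strictly farther — so W lies on the F–G Voronoi edge.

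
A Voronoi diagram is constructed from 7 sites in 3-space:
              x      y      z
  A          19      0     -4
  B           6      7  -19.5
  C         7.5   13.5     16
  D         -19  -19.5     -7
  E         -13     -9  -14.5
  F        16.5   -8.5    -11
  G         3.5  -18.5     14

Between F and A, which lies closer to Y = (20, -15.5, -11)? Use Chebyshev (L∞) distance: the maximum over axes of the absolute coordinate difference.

d(Y,F) = max(3.5, 7, 0) = 7
d(Y,A) = max(1, 15.5, 7) = 15.5
7 < 15.5, so F is closer.

F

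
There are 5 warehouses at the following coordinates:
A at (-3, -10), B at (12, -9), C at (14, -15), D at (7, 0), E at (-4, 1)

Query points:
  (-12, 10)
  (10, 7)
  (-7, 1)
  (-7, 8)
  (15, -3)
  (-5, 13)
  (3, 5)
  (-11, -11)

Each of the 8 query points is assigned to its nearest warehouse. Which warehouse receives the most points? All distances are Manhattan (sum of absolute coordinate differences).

E

(-12, 10) — d to each: A:29, B:43, C:51, D:29, E:17 → nearest is E
(10, 7) — d to each: A:30, B:18, C:26, D:10, E:20 → nearest is D
(-7, 1) — d to each: A:15, B:29, C:37, D:15, E:3 → nearest is E
(-7, 8) — d to each: A:22, B:36, C:44, D:22, E:10 → nearest is E
(15, -3) — d to each: A:25, B:9, C:13, D:11, E:23 → nearest is B
(-5, 13) — d to each: A:25, B:39, C:47, D:25, E:13 → nearest is E
(3, 5) — d to each: A:21, B:23, C:31, D:9, E:11 → nearest is D
(-11, -11) — d to each: A:9, B:25, C:29, D:29, E:19 → nearest is A
Tally — A:1, B:1, D:2, E:4. E captures the most (4).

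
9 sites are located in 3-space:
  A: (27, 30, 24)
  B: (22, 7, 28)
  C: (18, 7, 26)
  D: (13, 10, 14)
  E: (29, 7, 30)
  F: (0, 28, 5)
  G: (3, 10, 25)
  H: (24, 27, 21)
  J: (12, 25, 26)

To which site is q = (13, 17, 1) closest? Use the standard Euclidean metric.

Since √ is increasing, it suffices to compare squared distances:
|qA|² = (13−27)² + (17−30)² + (1−24)² = 196 + 169 + 529 = 894
|qB|² = (13−22)² + (17−7)² + (1−28)² = 81 + 100 + 729 = 910
|qC|² = (13−18)² + (17−7)² + (1−26)² = 25 + 100 + 625 = 750
|qD|² = (13−13)² + (17−10)² + (1−14)² = 0 + 49 + 169 = 218
|qE|² = (13−29)² + (17−7)² + (1−30)² = 256 + 100 + 841 = 1197
|qF|² = (13−0)² + (17−28)² + (1−5)² = 169 + 121 + 16 = 306
|qG|² = (13−3)² + (17−10)² + (1−25)² = 100 + 49 + 576 = 725
|qH|² = (13−24)² + (17−27)² + (1−21)² = 121 + 100 + 400 = 621
|qJ|² = (13−12)² + (17−25)² + (1−26)² = 1 + 64 + 625 = 690
D is nearest.

D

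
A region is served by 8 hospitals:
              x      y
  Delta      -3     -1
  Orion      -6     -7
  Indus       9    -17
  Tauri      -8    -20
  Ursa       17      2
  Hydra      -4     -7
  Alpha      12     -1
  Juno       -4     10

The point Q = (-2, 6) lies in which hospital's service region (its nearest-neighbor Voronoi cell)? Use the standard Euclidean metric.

Squared Euclidean distances:
d²(Q, Delta) = (-2−(-3))² + (6−(-1))² = 1 + 49 = 50
d²(Q, Orion) = (-2−(-6))² + (6−(-7))² = 16 + 169 = 185
d²(Q, Indus) = (-2−9)² + (6−(-17))² = 121 + 529 = 650
d²(Q, Tauri) = (-2−(-8))² + (6−(-20))² = 36 + 676 = 712
d²(Q, Ursa) = (-2−17)² + (6−2)² = 361 + 16 = 377
d²(Q, Hydra) = (-2−(-4))² + (6−(-7))² = 4 + 169 = 173
d²(Q, Alpha) = (-2−12)² + (6−(-1))² = 196 + 49 = 245
d²(Q, Juno) = (-2−(-4))² + (6−10)² = 4 + 16 = 20
The smallest is to Juno, so Q lies in the Voronoi region of Juno.

Juno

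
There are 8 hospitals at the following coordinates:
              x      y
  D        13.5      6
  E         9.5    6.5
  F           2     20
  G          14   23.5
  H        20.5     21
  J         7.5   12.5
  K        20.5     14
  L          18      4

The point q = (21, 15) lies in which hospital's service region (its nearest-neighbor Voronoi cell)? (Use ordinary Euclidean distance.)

Squared Euclidean distances:
|qD|² = 56.25 + 81 = 137.25
|qE|² = 132.25 + 72.25 = 204.5
|qF|² = 361 + 25 = 386
|qG|² = 49 + 72.25 = 121.25
|qH|² = 0.25 + 36 = 36.25
|qJ|² = 182.25 + 6.25 = 188.5
|qK|² = 0.25 + 1 = 1.25
|qL|² = 9 + 121 = 130
K is nearest.

K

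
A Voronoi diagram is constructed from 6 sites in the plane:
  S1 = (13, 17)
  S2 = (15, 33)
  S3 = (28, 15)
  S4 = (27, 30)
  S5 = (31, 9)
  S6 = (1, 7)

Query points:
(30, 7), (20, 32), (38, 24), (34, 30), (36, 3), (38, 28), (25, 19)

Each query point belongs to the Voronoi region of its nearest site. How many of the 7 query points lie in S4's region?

(30, 7) — d² to each: S1:389, S2:901, S3:68, S4:538, S5:5, S6:841 → nearest is S5
(20, 32) — d² to each: S1:274, S2:26, S3:353, S4:53, S5:650, S6:986 → nearest is S2
(38, 24) — d² to each: S1:674, S2:610, S3:181, S4:157, S5:274, S6:1658 → nearest is S4
(34, 30) — d² to each: S1:610, S2:370, S3:261, S4:49, S5:450, S6:1618 → nearest is S4
(36, 3) — d² to each: S1:725, S2:1341, S3:208, S4:810, S5:61, S6:1241 → nearest is S5
(38, 28) — d² to each: S1:746, S2:554, S3:269, S4:125, S5:410, S6:1810 → nearest is S4
(25, 19) — d² to each: S1:148, S2:296, S3:25, S4:125, S5:136, S6:720 → nearest is S3
3 of the 7 points have S4 as nearest.

3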